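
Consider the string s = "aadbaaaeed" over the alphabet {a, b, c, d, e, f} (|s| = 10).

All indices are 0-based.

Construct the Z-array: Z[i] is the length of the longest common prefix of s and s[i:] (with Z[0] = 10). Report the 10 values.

Z[0]=10
i=1: outside box; Z[1]=1 scan→box=[1,2)
i=2: outside box; Z[2]=0
i=3: outside box; Z[3]=0
i=4: outside box; Z[4]=2 scan→box=[4,6)
i=5: min(r-i=1, Z[1]=1)=1; Z[5]=2 scan→box=[5,7)
i=6: min(r-i=1, Z[1]=1)=1; Z[6]=1
i=7: outside box; Z[7]=0
i=8: outside box; Z[8]=0
i=9: outside box; Z[9]=0

[10, 1, 0, 0, 2, 2, 1, 0, 0, 0]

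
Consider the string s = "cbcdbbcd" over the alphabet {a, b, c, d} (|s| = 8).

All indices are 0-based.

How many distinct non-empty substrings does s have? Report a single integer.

rank | idx | suffix
   0 |   4 | bbcd
   1 |   5 | bcd
   2 |   1 | bcdbbcd
   3 |   0 | cbcdbbcd
   4 |   6 | cd
   5 |   2 | cdbbcd
   6 |   7 | d
   7 |   3 | dbbcd

SA = [4, 5, 1, 0, 6, 2, 7, 3]
[i] adj suffixes → lcp
  [1] 4/5 → 1 ('b')
  [2] 5/1 → 3 ('bcd')
  [3] 1/0 → 0 ('')
  [4] 0/6 → 1 ('c')
  [5] 6/2 → 2 ('cd')
  [6] 2/7 → 0 ('')
  [7] 7/3 → 1 ('d')

n(n+1)/2 = 8·9/2 = 36
Σ LCP = 0 + 1 + 3 + 0 + 1 + 2 + 0 + 1 = 8
distinct = 36 − 8 = 28

28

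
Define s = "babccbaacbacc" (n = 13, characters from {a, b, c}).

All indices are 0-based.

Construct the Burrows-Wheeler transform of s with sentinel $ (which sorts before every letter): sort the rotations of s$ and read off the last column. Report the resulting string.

cbbabc$caccaab

rank  rotation        last
    0  $babccbaacbacc  c
    1  aacbacc$babccb  b
    2  abccbaacbacc$b  b
    3  acbacc$babccba  a
    4  acc$babccbaacb  b
    5  baacbacc$babcc  c
    6  babccbaacbacc$  $
    7  bacc$babccbaac  c
    8  bccbaacbacc$ba  a
    9  c$babccbaacbac  c
   10  cbaacbacc$babc  c
   11  cbacc$babccbaa  a
   12  cc$babccbaacba  a
   13  ccbaacbacc$bab  b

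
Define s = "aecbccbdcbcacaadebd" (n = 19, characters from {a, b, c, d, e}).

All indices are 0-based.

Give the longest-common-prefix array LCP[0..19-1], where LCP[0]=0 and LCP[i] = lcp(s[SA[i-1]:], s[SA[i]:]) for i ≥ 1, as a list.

sorted suffixes:
  #0 SA[0]=13  'aadebd'
  #1 SA[1]=11  'acaadebd'
  #2 SA[2]=14  'adebd'
  #3 SA[3]=0  'aecbccbdcbcacaadebd'
  #4 SA[4]=9  'bcacaadebd'
  #5 SA[5]=3  'bccbdcbcacaadebd'
  #6 SA[6]=17  'bd'
  #7 SA[7]=6  'bdcbcacaadebd'
  #8 SA[8]=12  'caadebd'
  #9 SA[9]=10  'cacaadebd'
  #10 SA[10]=8  'cbcacaadebd'
  #11 SA[11]=2  'cbccbdcbcacaadebd'
  #12 SA[12]=5  'cbdcbcacaadebd'
  #13 SA[13]=4  'ccbdcbcacaadebd'
  #14 SA[14]=18  'd'
  #15 SA[15]=7  'dcbcacaadebd'
  #16 SA[16]=15  'debd'
  #17 SA[17]=16  'ebd'
  #18 SA[18]=1  'ecbccbdcbcacaadebd'

SA = [13, 11, 14, 0, 9, 3, 17, 6, 12, 10, 8, 2, 5, 4, 18, 7, 15, 16, 1]
rank  pair      lcp
   1  s[13:],s[11:]  1  'a'
   2  s[11:],s[14:]  1  'a'
   3  s[14:],s[0:]  1  'a'
   4  s[0:],s[9:]  0  ''
   5  s[9:],s[3:]  2  'bc'
   6  s[3:],s[17:]  1  'b'
   7  s[17:],s[6:]  2  'bd'
   8  s[6:],s[12:]  0  ''
   9  s[12:],s[10:]  2  'ca'
  10  s[10:],s[8:]  1  'c'
  11  s[8:],s[2:]  3  'cbc'
  12  s[2:],s[5:]  2  'cb'
  13  s[5:],s[4:]  1  'c'
  14  s[4:],s[18:]  0  ''
  15  s[18:],s[7:]  1  'd'
  16  s[7:],s[15:]  1  'd'
  17  s[15:],s[16:]  0  ''
  18  s[16:],s[1:]  1  'e'

[0, 1, 1, 1, 0, 2, 1, 2, 0, 2, 1, 3, 2, 1, 0, 1, 1, 0, 1]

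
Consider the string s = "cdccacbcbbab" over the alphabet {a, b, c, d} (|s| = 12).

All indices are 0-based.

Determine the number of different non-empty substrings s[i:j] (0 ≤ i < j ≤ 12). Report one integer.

69

rank | idx | suffix
   0 |  10 | ab
   1 |   4 | acbcbbab
   2 |  11 | b
   3 |   9 | bab
   4 |   8 | bbab
   5 |   6 | bcbbab
   6 |   3 | cacbcbbab
   7 |   7 | cbbab
   8 |   5 | cbcbbab
   9 |   2 | ccacbcbbab
  10 |   0 | cdccacbcbbab
  11 |   1 | dccacbcbbab

SA = [10, 4, 11, 9, 8, 6, 3, 7, 5, 2, 0, 1]
[i] adj suffixes → lcp
  [1] 10/4 → 1 ('a')
  [2] 4/11 → 0 ('')
  [3] 11/9 → 1 ('b')
  [4] 9/8 → 1 ('b')
  [5] 8/6 → 1 ('b')
  [6] 6/3 → 0 ('')
  [7] 3/7 → 1 ('c')
  [8] 7/5 → 2 ('cb')
  [9] 5/2 → 1 ('c')
  [10] 2/0 → 1 ('c')
  [11] 0/1 → 0 ('')

n(n+1)/2 = 12·13/2 = 78
Σ LCP = 0 + 1 + 0 + 1 + 1 + 1 + 0 + 1 + 2 + 1 + 1 + 0 = 9
distinct = 78 − 9 = 69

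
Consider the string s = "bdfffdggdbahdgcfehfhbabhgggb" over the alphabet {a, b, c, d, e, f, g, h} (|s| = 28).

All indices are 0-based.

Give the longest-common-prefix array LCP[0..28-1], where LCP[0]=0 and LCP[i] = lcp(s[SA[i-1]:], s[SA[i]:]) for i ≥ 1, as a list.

sorted suffixes:
  #0 SA[0]=21  'abhgggb'
  #1 SA[1]=10  'ahdgcfehfhbabhgggb'
  #2 SA[2]=27  'b'
  #3 SA[3]=20  'babhgggb'
  #4 SA[4]=9  'bahdgcfehfhbabhgggb'
  #5 SA[5]=0  'bdfffdggdbahdgcfehfhbabhgggb'
  #6 SA[6]=22  'bhgggb'
  #7 SA[7]=14  'cfehfhbabhgggb'
  #8 SA[8]=8  'dbahdgcfehfhbabhgggb'
  #9 SA[9]=1  'dfffdggdbahdgcfehfhbabhgggb'
  #10 SA[10]=12  'dgcfehfhbabhgggb'
  #11 SA[11]=5  'dggdbahdgcfehfhbabhgggb'
  #12 SA[12]=16  'ehfhbabhgggb'
  #13 SA[13]=4  'fdggdbahdgcfehfhbabhgggb'
  #14 SA[14]=15  'fehfhbabhgggb'
  #15 SA[15]=3  'ffdggdbahdgcfehfhbabhgggb'
  #16 SA[16]=2  'fffdggdbahdgcfehfhbabhgggb'
  #17 SA[17]=18  'fhbabhgggb'
  #18 SA[18]=26  'gb'
  #19 SA[19]=13  'gcfehfhbabhgggb'
  #20 SA[20]=7  'gdbahdgcfehfhbabhgggb'
  #21 SA[21]=25  'ggb'
  #22 SA[22]=6  'ggdbahdgcfehfhbabhgggb'
  #23 SA[23]=24  'gggb'
  #24 SA[24]=19  'hbabhgggb'
  #25 SA[25]=11  'hdgcfehfhbabhgggb'
  #26 SA[26]=17  'hfhbabhgggb'
  #27 SA[27]=23  'hgggb'

SA = [21, 10, 27, 20, 9, 0, 22, 14, 8, 1, 12, 5, 16, 4, 15, 3, 2, 18, 26, 13, 7, 25, 6, 24, 19, 11, 17, 23]
i: (SA[i-1],SA[i]) lcp shared
  1: (21,10) 1 'a'
  2: (10,27) 0 ''
  3: (27,20) 1 'b'
  4: (20,9) 2 'ba'
  5: (9,0) 1 'b'
  6: (0,22) 1 'b'
  7: (22,14) 0 ''
  8: (14,8) 0 ''
  9: (8,1) 1 'd'
  10: (1,12) 1 'd'
  11: (12,5) 2 'dg'
  12: (5,16) 0 ''
  13: (16,4) 0 ''
  14: (4,15) 1 'f'
  15: (15,3) 1 'f'
  16: (3,2) 2 'ff'
  17: (2,18) 1 'f'
  18: (18,26) 0 ''
  19: (26,13) 1 'g'
  20: (13,7) 1 'g'
  21: (7,25) 1 'g'
  22: (25,6) 2 'gg'
  23: (6,24) 2 'gg'
  24: (24,19) 0 ''
  25: (19,11) 1 'h'
  26: (11,17) 1 'h'
  27: (17,23) 1 'h'

[0, 1, 0, 1, 2, 1, 1, 0, 0, 1, 1, 2, 0, 0, 1, 1, 2, 1, 0, 1, 1, 1, 2, 2, 0, 1, 1, 1]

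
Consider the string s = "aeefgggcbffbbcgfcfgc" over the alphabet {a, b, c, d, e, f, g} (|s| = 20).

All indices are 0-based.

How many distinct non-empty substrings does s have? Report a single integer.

rank | idx | suffix
   0 |   0 | aeefgggcbffbbcgfcfgc
   1 |  11 | bbcgfcfgc
   2 |  12 | bcgfcfgc
   3 |   8 | bffbbcgfcfgc
   4 |  19 | c
   5 |   7 | cbffbbcgfcfgc
   6 |  16 | cfgc
   7 |  13 | cgfcfgc
   8 |   1 | eefgggcbffbbcgfcfgc
   9 |   2 | efgggcbffbbcgfcfgc
  10 |  10 | fbbcgfcfgc
  11 |  15 | fcfgc
  12 |   9 | ffbbcgfcfgc
  13 |  17 | fgc
  14 |   3 | fgggcbffbbcgfcfgc
  15 |  18 | gc
  16 |   6 | gcbffbbcgfcfgc
  17 |  14 | gfcfgc
  18 |   5 | ggcbffbbcgfcfgc
  19 |   4 | gggcbffbbcgfcfgc

SA = [0, 11, 12, 8, 19, 7, 16, 13, 1, 2, 10, 15, 9, 17, 3, 18, 6, 14, 5, 4]
rank  pair      lcp
   1  s[0:],s[11:]  0  ''
   2  s[11:],s[12:]  1  'b'
   3  s[12:],s[8:]  1  'b'
   4  s[8:],s[19:]  0  ''
   5  s[19:],s[7:]  1  'c'
   6  s[7:],s[16:]  1  'c'
   7  s[16:],s[13:]  1  'c'
   8  s[13:],s[1:]  0  ''
   9  s[1:],s[2:]  1  'e'
  10  s[2:],s[10:]  0  ''
  11  s[10:],s[15:]  1  'f'
  12  s[15:],s[9:]  1  'f'
  13  s[9:],s[17:]  1  'f'
  14  s[17:],s[3:]  2  'fg'
  15  s[3:],s[18:]  0  ''
  16  s[18:],s[6:]  2  'gc'
  17  s[6:],s[14:]  1  'g'
  18  s[14:],s[5:]  1  'g'
  19  s[5:],s[4:]  2  'gg'

n(n+1)/2 = 20·21/2 = 210
Σ LCP = 0 + 0 + 1 + 1 + 0 + 1 + 1 + 1 + 0 + 1 + 0 + 1 + 1 + 1 + 2 + 0 + 2 + 1 + 1 + 2 = 17
distinct = 210 − 17 = 193

193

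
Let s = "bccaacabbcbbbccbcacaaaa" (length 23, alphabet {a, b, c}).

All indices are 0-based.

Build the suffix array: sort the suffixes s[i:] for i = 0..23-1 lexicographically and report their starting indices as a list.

[22, 21, 20, 19, 3, 6, 17, 4, 10, 7, 11, 15, 8, 0, 12, 18, 2, 5, 16, 9, 14, 1, 13]

rank→(start, suffix):
  0 → (22, 'a')
  1 → (21, 'aa')
  2 → (20, 'aaa')
  3 → (19, 'aaaa')
  4 → (3, 'aacabbcbbbccbcacaaaa')
  5 → (6, 'abbcbbbccbcacaaaa')
  6 → (17, 'acaaaa')
  7 → (4, 'acabbcbbbccbcacaaaa')
  8 → (10, 'bbbccbcacaaaa')
  9 → (7, 'bbcbbbccbcacaaaa')
  10 → (11, 'bbccbcacaaaa')
  11 → (15, 'bcacaaaa')
  12 → (8, 'bcbbbccbcacaaaa')
  13 → (0, 'bccaacabbcbbbccbcacaaaa')
  14 → (12, 'bccbcacaaaa')
  15 → (18, 'caaaa')
  16 → (2, 'caacabbcbbbccbcacaaaa')
  17 → (5, 'cabbcbbbccbcacaaaa')
  18 → (16, 'cacaaaa')
  19 → (9, 'cbbbccbcacaaaa')
  20 → (14, 'cbcacaaaa')
  21 → (1, 'ccaacabbcbbbccbcacaaaa')
  22 → (13, 'ccbcacaaaa')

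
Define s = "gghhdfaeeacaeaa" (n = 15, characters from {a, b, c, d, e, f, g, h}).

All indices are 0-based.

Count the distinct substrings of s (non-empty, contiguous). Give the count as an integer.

sorted suffixes:
  #0 SA[0]=14  'a'
  #1 SA[1]=13  'aa'
  #2 SA[2]=9  'acaeaa'
  #3 SA[3]=11  'aeaa'
  #4 SA[4]=6  'aeeacaeaa'
  #5 SA[5]=10  'caeaa'
  #6 SA[6]=4  'dfaeeacaeaa'
  #7 SA[7]=12  'eaa'
  #8 SA[8]=8  'eacaeaa'
  #9 SA[9]=7  'eeacaeaa'
  #10 SA[10]=5  'faeeacaeaa'
  #11 SA[11]=0  'gghhdfaeeacaeaa'
  #12 SA[12]=1  'ghhdfaeeacaeaa'
  #13 SA[13]=3  'hdfaeeacaeaa'
  #14 SA[14]=2  'hhdfaeeacaeaa'

SA = [14, 13, 9, 11, 6, 10, 4, 12, 8, 7, 5, 0, 1, 3, 2]
i: (SA[i-1],SA[i]) lcp shared
  1: (14,13) 1 'a'
  2: (13,9) 1 'a'
  3: (9,11) 1 'a'
  4: (11,6) 2 'ae'
  5: (6,10) 0 ''
  6: (10,4) 0 ''
  7: (4,12) 0 ''
  8: (12,8) 2 'ea'
  9: (8,7) 1 'e'
  10: (7,5) 0 ''
  11: (5,0) 0 ''
  12: (0,1) 1 'g'
  13: (1,3) 0 ''
  14: (3,2) 1 'h'

n(n+1)/2 = 15·16/2 = 120
Σ LCP = 0 + 1 + 1 + 1 + 2 + 0 + 0 + 0 + 2 + 1 + 0 + 0 + 1 + 0 + 1 = 10
distinct = 120 − 10 = 110

110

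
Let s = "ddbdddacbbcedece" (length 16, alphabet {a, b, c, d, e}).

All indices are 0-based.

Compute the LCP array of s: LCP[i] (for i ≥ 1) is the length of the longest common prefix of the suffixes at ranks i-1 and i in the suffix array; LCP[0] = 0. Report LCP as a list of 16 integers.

[0, 0, 1, 1, 0, 1, 2, 0, 1, 1, 2, 2, 1, 0, 1, 1]

rank→(start, suffix):
  0 → (6, 'acbbcedece')
  1 → (8, 'bbcedece')
  2 → (9, 'bcedece')
  3 → (2, 'bdddacbbcedece')
  4 → (7, 'cbbcedece')
  5 → (14, 'ce')
  6 → (10, 'cedece')
  7 → (5, 'dacbbcedece')
  8 → (1, 'dbdddacbbcedece')
  9 → (4, 'ddacbbcedece')
  10 → (0, 'ddbdddacbbcedece')
  11 → (3, 'dddacbbcedece')
  12 → (12, 'dece')
  13 → (15, 'e')
  14 → (13, 'ece')
  15 → (11, 'edece')

SA = [6, 8, 9, 2, 7, 14, 10, 5, 1, 4, 0, 3, 12, 15, 13, 11]
i: (SA[i-1],SA[i]) lcp shared
  1: (6,8) 0 ''
  2: (8,9) 1 'b'
  3: (9,2) 1 'b'
  4: (2,7) 0 ''
  5: (7,14) 1 'c'
  6: (14,10) 2 'ce'
  7: (10,5) 0 ''
  8: (5,1) 1 'd'
  9: (1,4) 1 'd'
  10: (4,0) 2 'dd'
  11: (0,3) 2 'dd'
  12: (3,12) 1 'd'
  13: (12,15) 0 ''
  14: (15,13) 1 'e'
  15: (13,11) 1 'e'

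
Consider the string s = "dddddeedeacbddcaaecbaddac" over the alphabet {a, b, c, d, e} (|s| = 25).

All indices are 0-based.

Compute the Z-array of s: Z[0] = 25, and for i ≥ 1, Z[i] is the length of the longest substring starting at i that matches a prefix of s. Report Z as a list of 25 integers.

Z[0]=25
i=1: i≥r, start 0; Z[1]=4 scan→box=[1,5)
i=2: min(r-i=3, Z[1]=4)=3; Z[2]=3
i=3: min(r-i=2, Z[2]=3)=2; Z[3]=2
i=4: min(r-i=1, Z[3]=2)=1; Z[4]=1
i=5: i≥r, start 0; Z[5]=0
i=6: i≥r, start 0; Z[6]=0
i=7: i≥r, start 0; Z[7]=1 scan→box=[7,8)
i=8: i≥r, start 0; Z[8]=0
i=9: i≥r, start 0; Z[9]=0
i=10: i≥r, start 0; Z[10]=0
i=11: i≥r, start 0; Z[11]=0
i=12: i≥r, start 0; Z[12]=2 scan→box=[12,14)
i=13: min(r-i=1, Z[1]=4)=1; Z[13]=1
i=14: i≥r, start 0; Z[14]=0
i=15: i≥r, start 0; Z[15]=0
i=16: i≥r, start 0; Z[16]=0
i=17: i≥r, start 0; Z[17]=0
i=18: i≥r, start 0; Z[18]=0
i=19: i≥r, start 0; Z[19]=0
i=20: i≥r, start 0; Z[20]=0
i=21: i≥r, start 0; Z[21]=2 scan→box=[21,23)
i=22: min(r-i=1, Z[1]=4)=1; Z[22]=1
i=23: i≥r, start 0; Z[23]=0
i=24: i≥r, start 0; Z[24]=0

[25, 4, 3, 2, 1, 0, 0, 1, 0, 0, 0, 0, 2, 1, 0, 0, 0, 0, 0, 0, 0, 2, 1, 0, 0]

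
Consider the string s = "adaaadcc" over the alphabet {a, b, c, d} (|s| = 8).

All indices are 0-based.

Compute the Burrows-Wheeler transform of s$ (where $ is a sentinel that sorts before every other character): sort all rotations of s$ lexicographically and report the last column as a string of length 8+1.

cda$acdaa

rank  rotation   last
    0  $adaaadcc  c
    1  aaadcc$ad  d
    2  aadcc$ada  a
    3  adaaadcc$  $
    4  adcc$adaa  a
    5  c$adaaadc  c
    6  cc$adaaad  d
    7  daaadcc$a  a
    8  dcc$adaaa  a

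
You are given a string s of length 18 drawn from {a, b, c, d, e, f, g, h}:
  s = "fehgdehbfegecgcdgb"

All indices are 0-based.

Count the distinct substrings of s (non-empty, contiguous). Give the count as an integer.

158

sorted suffixes:
  #0 SA[0]=17  'b'
  #1 SA[1]=7  'bfegecgcdgb'
  #2 SA[2]=14  'cdgb'
  #3 SA[3]=12  'cgcdgb'
  #4 SA[4]=4  'dehbfegecgcdgb'
  #5 SA[5]=15  'dgb'
  #6 SA[6]=11  'ecgcdgb'
  #7 SA[7]=9  'egecgcdgb'
  #8 SA[8]=5  'ehbfegecgcdgb'
  #9 SA[9]=1  'ehgdehbfegecgcdgb'
  #10 SA[10]=8  'fegecgcdgb'
  #11 SA[11]=0  'fehgdehbfegecgcdgb'
  #12 SA[12]=16  'gb'
  #13 SA[13]=13  'gcdgb'
  #14 SA[14]=3  'gdehbfegecgcdgb'
  #15 SA[15]=10  'gecgcdgb'
  #16 SA[16]=6  'hbfegecgcdgb'
  #17 SA[17]=2  'hgdehbfegecgcdgb'

SA = [17, 7, 14, 12, 4, 15, 11, 9, 5, 1, 8, 0, 16, 13, 3, 10, 6, 2]
i: (SA[i-1],SA[i]) lcp shared
  1: (17,7) 1 'b'
  2: (7,14) 0 ''
  3: (14,12) 1 'c'
  4: (12,4) 0 ''
  5: (4,15) 1 'd'
  6: (15,11) 0 ''
  7: (11,9) 1 'e'
  8: (9,5) 1 'e'
  9: (5,1) 2 'eh'
  10: (1,8) 0 ''
  11: (8,0) 2 'fe'
  12: (0,16) 0 ''
  13: (16,13) 1 'g'
  14: (13,3) 1 'g'
  15: (3,10) 1 'g'
  16: (10,6) 0 ''
  17: (6,2) 1 'h'

n(n+1)/2 = 18·19/2 = 171
Σ LCP = 0 + 1 + 0 + 1 + 0 + 1 + 0 + 1 + 1 + 2 + 0 + 2 + 0 + 1 + 1 + 1 + 0 + 1 = 13
distinct = 171 − 13 = 158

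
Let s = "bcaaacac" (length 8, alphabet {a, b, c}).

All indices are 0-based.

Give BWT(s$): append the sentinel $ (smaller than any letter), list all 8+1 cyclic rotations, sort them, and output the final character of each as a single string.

ccaca$aba

rank  rotation   last
    0  $bcaaacac  c
    1  aaacac$bc  c
    2  aacac$bca  a
    3  ac$bcaaac  c
    4  acac$bcaa  a
    5  bcaaacac$  $
    6  c$bcaaaca  a
    7  caaacac$b  b
    8  cac$bcaaa  a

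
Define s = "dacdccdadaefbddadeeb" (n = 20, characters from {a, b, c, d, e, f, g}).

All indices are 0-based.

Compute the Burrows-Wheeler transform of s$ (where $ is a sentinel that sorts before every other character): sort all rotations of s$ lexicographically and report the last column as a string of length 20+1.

bddddefdca$cdacbaedae

rank  rotation               last
    0  $dacdccdadaefbddadeeb  b
    1  acdccdadaefbddadeeb$d  d
    2  adaefbddadeeb$dacdccd  d
    3  adeeb$dacdccdadaefbdd  d
    4  aefbddadeeb$dacdccdad  d
    5  b$dacdccdadaefbddadee  e
    6  bddadeeb$dacdccdadaef  f
    7  ccdadaefbddadeeb$dacd  d
    8  cdadaefbddadeeb$dacdc  c
    9  cdccdadaefbddadeeb$da  a
   10  dacdccdadaefbddadeeb$  $
   11  dadaefbddadeeb$dacdcc  c
   12  dadeeb$dacdccdadaefbd  d
   13  daefbddadeeb$dacdccda  a
   14  dccdadaefbddadeeb$dac  c
   15  ddadeeb$dacdccdadaefb  b
   16  deeb$dacdccdadaefbdda  a
   17  eb$dacdccdadaefbddade  e
   18  eeb$dacdccdadaefbddad  d
   19  efbddadeeb$dacdccdada  a
   20  fbddadeeb$dacdccdadae  e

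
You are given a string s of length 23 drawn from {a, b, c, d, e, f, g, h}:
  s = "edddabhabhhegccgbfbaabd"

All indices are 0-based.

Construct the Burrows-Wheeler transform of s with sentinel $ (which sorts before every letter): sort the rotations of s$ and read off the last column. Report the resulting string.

dbadhfagaagcbdde$hbcebhb

rank  rotation                  last
    0  $edddabhabhhegccgbfbaabd  d
    1  aabd$edddabhabhhegccgbfb  b
    2  abd$edddabhabhhegccgbfba  a
    3  abhabhhegccgbfbaabd$eddd  d
    4  abhhegccgbfbaabd$edddabh  h
    5  baabd$edddabhabhhegccgbf  f
    6  bd$edddabhabhhegccgbfbaa  a
    7  bfbaabd$edddabhabhhegccg  g
    8  bhabhhegccgbfbaabd$eddda  a
    9  bhhegccgbfbaabd$edddabha  a
   10  ccgbfbaabd$edddabhabhheg  g
   11  cgbfbaabd$edddabhabhhegc  c
   12  d$edddabhabhhegccgbfbaab  b
   13  dabhabhhegccgbfbaabd$edd  d
   14  ddabhabhhegccgbfbaabd$ed  d
   15  dddabhabhhegccgbfbaabd$e  e
   16  edddabhabhhegccgbfbaabd$  $
   17  egccgbfbaabd$edddabhabhh  h
   18  fbaabd$edddabhabhhegccgb  b
   19  gbfbaabd$edddabhabhhegcc  c
   20  gccgbfbaabd$edddabhabhhe  e
   21  habhhegccgbfbaabd$edddab  b
   22  hegccgbfbaabd$edddabhabh  h
   23  hhegccgbfbaabd$edddabhab  b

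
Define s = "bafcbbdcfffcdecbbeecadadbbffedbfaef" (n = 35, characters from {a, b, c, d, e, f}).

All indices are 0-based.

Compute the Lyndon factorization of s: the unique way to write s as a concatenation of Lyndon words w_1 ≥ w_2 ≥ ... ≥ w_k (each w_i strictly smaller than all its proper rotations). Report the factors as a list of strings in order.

emit factor 1: 'b' (i=0, period=1)
emit factor 2: 'afcbbdcfffcdecbbeec' (i=1, period=19)
emit factor 3: 'adadbbffedbfaef' (i=20, period=15)

["b", "afcbbdcfffcdecbbeec", "adadbbffedbfaef"]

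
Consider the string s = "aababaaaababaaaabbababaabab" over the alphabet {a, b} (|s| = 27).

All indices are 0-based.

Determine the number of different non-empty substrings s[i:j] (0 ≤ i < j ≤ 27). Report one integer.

275

rank | idx | suffix
   0 |   5 | aaaababaaaabbababaabab
   1 |  12 | aaaabbababaabab
   2 |   6 | aaababaaaabbababaabab
   3 |  13 | aaabbababaabab
   4 |  22 | aabab
   5 |   0 | aababaaaababaaaabbababaabab
   6 |   7 | aababaaaabbababaabab
   7 |  14 | aabbababaabab
   8 |  25 | ab
   9 |   3 | abaaaababaaaabbababaabab
  10 |  10 | abaaaabbababaabab
  11 |  20 | abaabab
  12 |  23 | abab
  13 |   1 | ababaaaababaaaabbababaabab
  14 |   8 | ababaaaabbababaabab
  15 |  18 | ababaabab
  16 |  15 | abbababaabab
  17 |  26 | b
  18 |   4 | baaaababaaaabbababaabab
  19 |  11 | baaaabbababaabab
  20 |  21 | baabab
  21 |  24 | bab
  22 |   2 | babaaaababaaaabbababaabab
  23 |   9 | babaaaabbababaabab
  24 |  19 | babaabab
  25 |  17 | bababaabab
  26 |  16 | bbababaabab

SA = [5, 12, 6, 13, 22, 0, 7, 14, 25, 3, 10, 20, 23, 1, 8, 18, 15, 26, 4, 11, 21, 24, 2, 9, 19, 17, 16]
[i] adj suffixes → lcp
  [1] 5/12 → 5 ('aaaab')
  [2] 12/6 → 3 ('aaa')
  [3] 6/13 → 4 ('aaab')
  [4] 13/22 → 2 ('aa')
  [5] 22/0 → 5 ('aabab')
  [6] 0/7 → 10 ('aababaaaab')
  [7] 7/14 → 3 ('aab')
  [8] 14/25 → 1 ('a')
  [9] 25/3 → 2 ('ab')
  [10] 3/10 → 7 ('abaaaab')
  [11] 10/20 → 4 ('abaa')
  [12] 20/23 → 3 ('aba')
  [13] 23/1 → 4 ('abab')
  [14] 1/8 → 9 ('ababaaaab')
  [15] 8/18 → 6 ('ababaa')
  [16] 18/15 → 2 ('ab')
  [17] 15/26 → 0 ('')
  [18] 26/4 → 1 ('b')
  [19] 4/11 → 6 ('baaaab')
  [20] 11/21 → 3 ('baa')
  [21] 21/24 → 2 ('ba')
  [22] 24/2 → 3 ('bab')
  [23] 2/9 → 8 ('babaaaab')
  [24] 9/19 → 5 ('babaa')
  [25] 19/17 → 4 ('baba')
  [26] 17/16 → 1 ('b')

n(n+1)/2 = 27·28/2 = 378
Σ LCP = 0 + 5 + 3 + 4 + 2 + 5 + 10 + 3 + 1 + 2 + 7 + 4 + 3 + 4 + 9 + 6 + 2 + 0 + 1 + 6 + 3 + 2 + 3 + 8 + 5 + 4 + 1 = 103
distinct = 378 − 103 = 275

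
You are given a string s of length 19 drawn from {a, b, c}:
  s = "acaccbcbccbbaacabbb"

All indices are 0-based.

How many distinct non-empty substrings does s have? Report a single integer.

162

rank | idx | suffix
   0 |  12 | aacabbb
   1 |  15 | abbb
   2 |  13 | acabbb
   3 |   0 | acaccbcbccbbaacabbb
   4 |   2 | accbcbccbbaacabbb
   5 |  18 | b
   6 |  11 | baacabbb
   7 |  17 | bb
   8 |  10 | bbaacabbb
   9 |  16 | bbb
  10 |   5 | bcbccbbaacabbb
  11 |   7 | bccbbaacabbb
  12 |  14 | cabbb
  13 |   1 | caccbcbccbbaacabbb
  14 |   9 | cbbaacabbb
  15 |   4 | cbcbccbbaacabbb
  16 |   6 | cbccbbaacabbb
  17 |   8 | ccbbaacabbb
  18 |   3 | ccbcbccbbaacabbb

SA = [12, 15, 13, 0, 2, 18, 11, 17, 10, 16, 5, 7, 14, 1, 9, 4, 6, 8, 3]
[i] adj suffixes → lcp
  [1] 12/15 → 1 ('a')
  [2] 15/13 → 1 ('a')
  [3] 13/0 → 3 ('aca')
  [4] 0/2 → 2 ('ac')
  [5] 2/18 → 0 ('')
  [6] 18/11 → 1 ('b')
  [7] 11/17 → 1 ('b')
  [8] 17/10 → 2 ('bb')
  [9] 10/16 → 2 ('bb')
  [10] 16/5 → 1 ('b')
  [11] 5/7 → 2 ('bc')
  [12] 7/14 → 0 ('')
  [13] 14/1 → 2 ('ca')
  [14] 1/9 → 1 ('c')
  [15] 9/4 → 2 ('cb')
  [16] 4/6 → 3 ('cbc')
  [17] 6/8 → 1 ('c')
  [18] 8/3 → 3 ('ccb')

n(n+1)/2 = 19·20/2 = 190
Σ LCP = 0 + 1 + 1 + 3 + 2 + 0 + 1 + 1 + 2 + 2 + 1 + 2 + 0 + 2 + 1 + 2 + 3 + 1 + 3 = 28
distinct = 190 − 28 = 162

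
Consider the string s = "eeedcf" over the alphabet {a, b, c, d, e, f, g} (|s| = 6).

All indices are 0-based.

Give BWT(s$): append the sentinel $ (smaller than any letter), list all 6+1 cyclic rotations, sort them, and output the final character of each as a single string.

rank  rotation last
    0  $eeedcf  f
    1  cf$eeed  d
    2  dcf$eee  e
    3  edcf$ee  e
    4  eedcf$e  e
    5  eeedcf$  $
    6  f$eeedc  c

fdeee$c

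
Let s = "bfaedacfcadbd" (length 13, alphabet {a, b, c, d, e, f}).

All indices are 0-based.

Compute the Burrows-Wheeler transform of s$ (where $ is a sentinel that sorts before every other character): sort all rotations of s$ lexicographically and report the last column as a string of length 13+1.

ddcfd$fabeaabc

rank  rotation        last
    0  $bfaedacfcadbd  d
    1  acfcadbd$bfaed  d
    2  adbd$bfaedacfc  c
    3  aedacfcadbd$bf  f
    4  bd$bfaedacfcad  d
    5  bfaedacfcadbd$  $
    6  cadbd$bfaedacf  f
    7  cfcadbd$bfaeda  a
    8  d$bfaedacfcadb  b
    9  dacfcadbd$bfae  e
   10  dbd$bfaedacfca  a
   11  edacfcadbd$bfa  a
   12  faedacfcadbd$b  b
   13  fcadbd$bfaedac  c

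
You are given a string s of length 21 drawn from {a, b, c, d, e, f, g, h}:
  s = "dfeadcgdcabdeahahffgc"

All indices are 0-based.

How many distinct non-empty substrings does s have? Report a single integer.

rank | idx | suffix
   0 |   9 | abdeahahffgc
   1 |   3 | adcgdcabdeahahffgc
   2 |  13 | ahahffgc
   3 |  15 | ahffgc
   4 |  10 | bdeahahffgc
   5 |  20 | c
   6 |   8 | cabdeahahffgc
   7 |   5 | cgdcabdeahahffgc
   8 |   7 | dcabdeahahffgc
   9 |   4 | dcgdcabdeahahffgc
  10 |  11 | deahahffgc
  11 |   0 | dfeadcgdcabdeahahffgc
  12 |   2 | eadcgdcabdeahahffgc
  13 |  12 | eahahffgc
  14 |   1 | feadcgdcabdeahahffgc
  15 |  17 | ffgc
  16 |  18 | fgc
  17 |  19 | gc
  18 |   6 | gdcabdeahahffgc
  19 |  14 | hahffgc
  20 |  16 | hffgc

SA = [9, 3, 13, 15, 10, 20, 8, 5, 7, 4, 11, 0, 2, 12, 1, 17, 18, 19, 6, 14, 16]
i: (SA[i-1],SA[i]) lcp shared
  1: (9,3) 1 'a'
  2: (3,13) 1 'a'
  3: (13,15) 2 'ah'
  4: (15,10) 0 ''
  5: (10,20) 0 ''
  6: (20,8) 1 'c'
  7: (8,5) 1 'c'
  8: (5,7) 0 ''
  9: (7,4) 2 'dc'
  10: (4,11) 1 'd'
  11: (11,0) 1 'd'
  12: (0,2) 0 ''
  13: (2,12) 2 'ea'
  14: (12,1) 0 ''
  15: (1,17) 1 'f'
  16: (17,18) 1 'f'
  17: (18,19) 0 ''
  18: (19,6) 1 'g'
  19: (6,14) 0 ''
  20: (14,16) 1 'h'

n(n+1)/2 = 21·22/2 = 231
Σ LCP = 0 + 1 + 1 + 2 + 0 + 0 + 1 + 1 + 0 + 2 + 1 + 1 + 0 + 2 + 0 + 1 + 1 + 0 + 1 + 0 + 1 = 16
distinct = 231 − 16 = 215

215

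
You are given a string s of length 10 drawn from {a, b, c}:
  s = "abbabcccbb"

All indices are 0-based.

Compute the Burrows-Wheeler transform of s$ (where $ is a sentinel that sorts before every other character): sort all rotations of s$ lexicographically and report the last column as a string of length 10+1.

b$bbbcaaccb

rank  rotation     last
    0  $abbabcccbb  b
    1  abbabcccbb$  $
    2  abcccbb$abb  b
    3  b$abbabcccb  b
    4  babcccbb$ab  b
    5  bb$abbabccc  c
    6  bbabcccbb$a  a
    7  bcccbb$abba  a
    8  cbb$abbabcc  c
    9  ccbb$abbabc  c
   10  cccbb$abbab  b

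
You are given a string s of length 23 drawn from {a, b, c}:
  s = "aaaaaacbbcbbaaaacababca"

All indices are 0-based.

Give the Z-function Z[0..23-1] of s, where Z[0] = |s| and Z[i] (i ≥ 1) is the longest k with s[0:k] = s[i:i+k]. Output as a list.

[23, 5, 4, 3, 2, 1, 0, 0, 0, 0, 0, 0, 4, 3, 2, 1, 0, 1, 0, 1, 0, 0, 1]

Z[0]=23
i=1: fresh scan; Z[1]=5 extend→box=[1,6)
i=2: min(r-i=4, Z[1]=5)=4; Z[2]=4
i=3: min(r-i=3, Z[2]=4)=3; Z[3]=3
i=4: min(r-i=2, Z[3]=3)=2; Z[4]=2
i=5: min(r-i=1, Z[4]=2)=1; Z[5]=1
i=6: fresh scan; Z[6]=0
i=7: fresh scan; Z[7]=0
i=8: fresh scan; Z[8]=0
i=9: fresh scan; Z[9]=0
i=10: fresh scan; Z[10]=0
i=11: fresh scan; Z[11]=0
i=12: fresh scan; Z[12]=4 extend→box=[12,16)
i=13: min(r-i=3, Z[1]=5)=3; Z[13]=3
i=14: min(r-i=2, Z[2]=4)=2; Z[14]=2
i=15: min(r-i=1, Z[3]=3)=1; Z[15]=1
i=16: fresh scan; Z[16]=0
i=17: fresh scan; Z[17]=1 extend→box=[17,18)
i=18: fresh scan; Z[18]=0
i=19: fresh scan; Z[19]=1 extend→box=[19,20)
i=20: fresh scan; Z[20]=0
i=21: fresh scan; Z[21]=0
i=22: fresh scan; Z[22]=1 extend→box=[22,23)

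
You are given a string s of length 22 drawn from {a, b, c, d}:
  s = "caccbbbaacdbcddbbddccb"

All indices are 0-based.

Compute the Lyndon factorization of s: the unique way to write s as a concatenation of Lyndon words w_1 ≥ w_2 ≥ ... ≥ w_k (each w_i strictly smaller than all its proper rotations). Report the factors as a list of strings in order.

["c", "accbbb", "aacdbcddbbddccb"]

emit factor 1: 'c' (i=0, period=1)
emit factor 2: 'accbbb' (i=1, period=6)
emit factor 3: 'aacdbcddbbddccb' (i=7, period=15)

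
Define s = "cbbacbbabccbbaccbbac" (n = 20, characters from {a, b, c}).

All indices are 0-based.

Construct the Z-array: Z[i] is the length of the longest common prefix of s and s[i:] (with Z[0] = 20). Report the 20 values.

Z[0]=20
i=1: outside box; Z[1]=0
i=2: outside box; Z[2]=0
i=3: outside box; Z[3]=0
i=4: outside box; Z[4]=4 scan→box=[4,8)
i=5: min(r-i=3, Z[1]=0)=0; Z[5]=0
i=6: min(r-i=2, Z[2]=0)=0; Z[6]=0
i=7: min(r-i=1, Z[3]=0)=0; Z[7]=0
i=8: outside box; Z[8]=0
i=9: outside box; Z[9]=1 scan→box=[9,10)
i=10: outside box; Z[10]=5 scan→box=[10,15)
i=11: min(r-i=4, Z[1]=0)=0; Z[11]=0
i=12: min(r-i=3, Z[2]=0)=0; Z[12]=0
i=13: min(r-i=2, Z[3]=0)=0; Z[13]=0
i=14: min(r-i=1, Z[4]=4)=1; Z[14]=1
i=15: outside box; Z[15]=5 scan→box=[15,20)
i=16: min(r-i=4, Z[1]=0)=0; Z[16]=0
i=17: min(r-i=3, Z[2]=0)=0; Z[17]=0
i=18: min(r-i=2, Z[3]=0)=0; Z[18]=0
i=19: min(r-i=1, Z[4]=4)=1; Z[19]=1

[20, 0, 0, 0, 4, 0, 0, 0, 0, 1, 5, 0, 0, 0, 1, 5, 0, 0, 0, 1]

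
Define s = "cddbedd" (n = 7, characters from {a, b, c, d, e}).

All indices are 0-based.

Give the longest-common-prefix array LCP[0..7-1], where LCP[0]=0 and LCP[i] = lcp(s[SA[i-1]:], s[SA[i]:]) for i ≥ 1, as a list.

rank | idx | suffix
   0 |   3 | bedd
   1 |   0 | cddbedd
   2 |   6 | d
   3 |   2 | dbedd
   4 |   5 | dd
   5 |   1 | ddbedd
   6 |   4 | edd

SA = [3, 0, 6, 2, 5, 1, 4]
rank  pair      lcp
   1  s[3:],s[0:]  0  ''
   2  s[0:],s[6:]  0  ''
   3  s[6:],s[2:]  1  'd'
   4  s[2:],s[5:]  1  'd'
   5  s[5:],s[1:]  2  'dd'
   6  s[1:],s[4:]  0  ''

[0, 0, 0, 1, 1, 2, 0]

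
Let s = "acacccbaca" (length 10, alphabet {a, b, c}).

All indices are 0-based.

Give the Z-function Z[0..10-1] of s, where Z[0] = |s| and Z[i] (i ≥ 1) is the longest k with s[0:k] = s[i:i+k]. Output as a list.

Z[0]=10
i=1: i≥r, start 0; Z[1]=0
i=2: i≥r, start 0; Z[2]=2 extend→box=[2,4)
i=3: min(r-i=1, Z[1]=0)=0; Z[3]=0
i=4: i≥r, start 0; Z[4]=0
i=5: i≥r, start 0; Z[5]=0
i=6: i≥r, start 0; Z[6]=0
i=7: i≥r, start 0; Z[7]=3 extend→box=[7,10)
i=8: min(r-i=2, Z[1]=0)=0; Z[8]=0
i=9: min(r-i=1, Z[2]=2)=1; Z[9]=1

[10, 0, 2, 0, 0, 0, 0, 3, 0, 1]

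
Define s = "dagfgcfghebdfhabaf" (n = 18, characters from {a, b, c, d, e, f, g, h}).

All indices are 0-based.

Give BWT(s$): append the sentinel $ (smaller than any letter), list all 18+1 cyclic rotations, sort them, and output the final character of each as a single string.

rank  rotation             last
    0  $dagfgcfghebdfhabaf  f
    1  abaf$dagfgcfghebdfh  h
    2  af$dagfgcfghebdfhab  b
    3  agfgcfghebdfhabaf$d  d
    4  baf$dagfgcfghebdfha  a
    5  bdfhabaf$dagfgcfghe  e
    6  cfghebdfhabaf$dagfg  g
    7  dagfgcfghebdfhabaf$  $
    8  dfhabaf$dagfgcfgheb  b
    9  ebdfhabaf$dagfgcfgh  h
   10  f$dagfgcfghebdfhaba  a
   11  fgcfghebdfhabaf$dag  g
   12  fghebdfhabaf$dagfgc  c
   13  fhabaf$dagfgcfghebd  d
   14  gcfghebdfhabaf$dagf  f
   15  gfgcfghebdfhabaf$da  a
   16  ghebdfhabaf$dagfgcf  f
   17  habaf$dagfgcfghebdf  f
   18  hebdfhabaf$dagfgcfg  g

fhbdaeg$bhagcdfaffg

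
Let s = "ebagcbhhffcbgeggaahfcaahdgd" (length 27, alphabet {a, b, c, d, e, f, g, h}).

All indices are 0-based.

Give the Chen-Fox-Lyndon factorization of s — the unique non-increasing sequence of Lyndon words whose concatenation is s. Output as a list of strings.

["e", "b", "agcbhhffcbgegg", "aahfc", "aahdgd"]

emit factor 1: 'e' (i=0, period=1)
emit factor 2: 'b' (i=1, period=1)
emit factor 3: 'agcbhhffcbgegg' (i=2, period=14)
emit factor 4: 'aahfc' (i=16, period=5)
emit factor 5: 'aahdgd' (i=21, period=6)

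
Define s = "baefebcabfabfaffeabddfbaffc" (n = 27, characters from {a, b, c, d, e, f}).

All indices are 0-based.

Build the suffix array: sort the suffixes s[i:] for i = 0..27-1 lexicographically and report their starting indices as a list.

rank→(start, suffix):
  0 → (17, 'abddfbaffc')
  1 → (7, 'abfabfaffeabddfbaffc')
  2 → (10, 'abfaffeabddfbaffc')
  3 → (1, 'aefebcabfabfaffeabddfbaffc')
  4 → (23, 'affc')
  5 → (13, 'affeabddfbaffc')
  6 → (0, 'baefebcabfabfaffeabddfbaffc')
  7 → (22, 'baffc')
  8 → (5, 'bcabfabfaffeabddfbaffc')
  9 → (18, 'bddfbaffc')
  10 → (8, 'bfabfaffeabddfbaffc')
  11 → (11, 'bfaffeabddfbaffc')
  12 → (26, 'c')
  13 → (6, 'cabfabfaffeabddfbaffc')
  14 → (19, 'ddfbaffc')
  15 → (20, 'dfbaffc')
  16 → (16, 'eabddfbaffc')
  17 → (4, 'ebcabfabfaffeabddfbaffc')
  18 → (2, 'efebcabfabfaffeabddfbaffc')
  19 → (9, 'fabfaffeabddfbaffc')
  20 → (12, 'faffeabddfbaffc')
  21 → (21, 'fbaffc')
  22 → (25, 'fc')
  23 → (15, 'feabddfbaffc')
  24 → (3, 'febcabfabfaffeabddfbaffc')
  25 → (24, 'ffc')
  26 → (14, 'ffeabddfbaffc')

[17, 7, 10, 1, 23, 13, 0, 22, 5, 18, 8, 11, 26, 6, 19, 20, 16, 4, 2, 9, 12, 21, 25, 15, 3, 24, 14]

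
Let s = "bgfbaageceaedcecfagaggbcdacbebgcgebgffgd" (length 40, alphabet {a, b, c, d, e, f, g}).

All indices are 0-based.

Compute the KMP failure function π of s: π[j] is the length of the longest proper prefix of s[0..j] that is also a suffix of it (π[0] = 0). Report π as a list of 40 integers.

π[0] = 0
j=1 s[j]='g': π[1]=0 (border '')
j=2 s[j]='f': π[2]=0 (border '')
j=3 s[j]='b': π[3]=1 (border 'b')
j=4 s[j]='a': k: 1→0; π[4]=0 (border '')
j=5 s[j]='a': π[5]=0 (border '')
j=6 s[j]='g': π[6]=0 (border '')
j=7 s[j]='e': π[7]=0 (border '')
j=8 s[j]='c': π[8]=0 (border '')
j=9 s[j]='e': π[9]=0 (border '')
j=10 s[j]='a': π[10]=0 (border '')
j=11 s[j]='e': π[11]=0 (border '')
j=12 s[j]='d': π[12]=0 (border '')
j=13 s[j]='c': π[13]=0 (border '')
j=14 s[j]='e': π[14]=0 (border '')
j=15 s[j]='c': π[15]=0 (border '')
j=16 s[j]='f': π[16]=0 (border '')
j=17 s[j]='a': π[17]=0 (border '')
j=18 s[j]='g': π[18]=0 (border '')
j=19 s[j]='a': π[19]=0 (border '')
j=20 s[j]='g': π[20]=0 (border '')
j=21 s[j]='g': π[21]=0 (border '')
j=22 s[j]='b': π[22]=1 (border 'b')
j=23 s[j]='c': k: 1→0; π[23]=0 (border '')
j=24 s[j]='d': π[24]=0 (border '')
j=25 s[j]='a': π[25]=0 (border '')
j=26 s[j]='c': π[26]=0 (border '')
j=27 s[j]='b': π[27]=1 (border 'b')
j=28 s[j]='e': k: 1→0; π[28]=0 (border '')
j=29 s[j]='b': π[29]=1 (border 'b')
j=30 s[j]='g': π[30]=2 (border 'bg')
j=31 s[j]='c': k: 2→0; π[31]=0 (border '')
j=32 s[j]='g': π[32]=0 (border '')
j=33 s[j]='e': π[33]=0 (border '')
j=34 s[j]='b': π[34]=1 (border 'b')
j=35 s[j]='g': π[35]=2 (border 'bg')
j=36 s[j]='f': π[36]=3 (border 'bgf')
j=37 s[j]='f': k: 3→0; π[37]=0 (border '')
j=38 s[j]='g': π[38]=0 (border '')
j=39 s[j]='d': π[39]=0 (border '')

[0, 0, 0, 1, 0, 0, 0, 0, 0, 0, 0, 0, 0, 0, 0, 0, 0, 0, 0, 0, 0, 0, 1, 0, 0, 0, 0, 1, 0, 1, 2, 0, 0, 0, 1, 2, 3, 0, 0, 0]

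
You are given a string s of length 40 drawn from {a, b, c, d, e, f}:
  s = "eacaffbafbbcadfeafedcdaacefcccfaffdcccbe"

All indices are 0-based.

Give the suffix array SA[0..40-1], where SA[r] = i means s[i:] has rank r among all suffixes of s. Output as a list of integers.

sorted suffixes:
  #0 SA[0]=22  'aacefcccfaffdcccbe'
  #1 SA[1]=1  'acaffbafbbcadfeafedcdaacefcccfaffdcccbe'
  #2 SA[2]=23  'acefcccfaffdcccbe'
  #3 SA[3]=12  'adfeafedcdaacefcccfaffdcccbe'
  #4 SA[4]=7  'afbbcadfeafedcdaacefcccfaffdcccbe'
  #5 SA[5]=16  'afedcdaacefcccfaffdcccbe'
  #6 SA[6]=3  'affbafbbcadfeafedcdaacefcccfaffdcccbe'
  #7 SA[7]=31  'affdcccbe'
  #8 SA[8]=6  'bafbbcadfeafedcdaacefcccfaffdcccbe'
  #9 SA[9]=9  'bbcadfeafedcdaacefcccfaffdcccbe'
  #10 SA[10]=10  'bcadfeafedcdaacefcccfaffdcccbe'
  #11 SA[11]=38  'be'
  #12 SA[12]=11  'cadfeafedcdaacefcccfaffdcccbe'
  #13 SA[13]=2  'caffbafbbcadfeafedcdaacefcccfaffdcccbe'
  #14 SA[14]=37  'cbe'
  #15 SA[15]=36  'ccbe'
  #16 SA[16]=35  'cccbe'
  #17 SA[17]=27  'cccfaffdcccbe'
  #18 SA[18]=28  'ccfaffdcccbe'
  #19 SA[19]=20  'cdaacefcccfaffdcccbe'
  #20 SA[20]=24  'cefcccfaffdcccbe'
  #21 SA[21]=29  'cfaffdcccbe'
  #22 SA[22]=21  'daacefcccfaffdcccbe'
  #23 SA[23]=34  'dcccbe'
  #24 SA[24]=19  'dcdaacefcccfaffdcccbe'
  #25 SA[25]=13  'dfeafedcdaacefcccfaffdcccbe'
  #26 SA[26]=39  'e'
  #27 SA[27]=0  'eacaffbafbbcadfeafedcdaacefcccfaffdcccbe'
  #28 SA[28]=15  'eafedcdaacefcccfaffdcccbe'
  #29 SA[29]=18  'edcdaacefcccfaffdcccbe'
  #30 SA[30]=25  'efcccfaffdcccbe'
  #31 SA[31]=30  'faffdcccbe'
  #32 SA[32]=5  'fbafbbcadfeafedcdaacefcccfaffdcccbe'
  #33 SA[33]=8  'fbbcadfeafedcdaacefcccfaffdcccbe'
  #34 SA[34]=26  'fcccfaffdcccbe'
  #35 SA[35]=33  'fdcccbe'
  #36 SA[36]=14  'feafedcdaacefcccfaffdcccbe'
  #37 SA[37]=17  'fedcdaacefcccfaffdcccbe'
  #38 SA[38]=4  'ffbafbbcadfeafedcdaacefcccfaffdcccbe'
  #39 SA[39]=32  'ffdcccbe'

[22, 1, 23, 12, 7, 16, 3, 31, 6, 9, 10, 38, 11, 2, 37, 36, 35, 27, 28, 20, 24, 29, 21, 34, 19, 13, 39, 0, 15, 18, 25, 30, 5, 8, 26, 33, 14, 17, 4, 32]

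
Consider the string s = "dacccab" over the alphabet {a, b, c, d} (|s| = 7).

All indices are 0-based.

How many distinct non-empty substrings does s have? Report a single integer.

rank | idx | suffix
   0 |   5 | ab
   1 |   1 | acccab
   2 |   6 | b
   3 |   4 | cab
   4 |   3 | ccab
   5 |   2 | cccab
   6 |   0 | dacccab

SA = [5, 1, 6, 4, 3, 2, 0]
i: (SA[i-1],SA[i]) lcp shared
  1: (5,1) 1 'a'
  2: (1,6) 0 ''
  3: (6,4) 0 ''
  4: (4,3) 1 'c'
  5: (3,2) 2 'cc'
  6: (2,0) 0 ''

n(n+1)/2 = 7·8/2 = 28
Σ LCP = 0 + 1 + 0 + 0 + 1 + 2 + 0 = 4
distinct = 28 − 4 = 24

24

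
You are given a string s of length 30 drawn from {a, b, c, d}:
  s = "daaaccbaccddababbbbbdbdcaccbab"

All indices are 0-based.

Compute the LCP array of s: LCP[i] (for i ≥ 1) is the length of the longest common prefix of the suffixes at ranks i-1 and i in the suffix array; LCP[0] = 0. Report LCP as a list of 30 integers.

rank→(start, suffix):
  0 → (1, 'aaaccbaccddababbbbbdbdcaccbab')
  1 → (2, 'aaccbaccddababbbbbdbdcaccbab')
  2 → (28, 'ab')
  3 → (12, 'ababbbbbdbdcaccbab')
  4 → (14, 'abbbbbdbdcaccbab')
  5 → (24, 'accbab')
  6 → (3, 'accbaccddababbbbbdbdcaccbab')
  7 → (7, 'accddababbbbbdbdcaccbab')
  8 → (29, 'b')
  9 → (27, 'bab')
  10 → (13, 'babbbbbdbdcaccbab')
  11 → (6, 'baccddababbbbbdbdcaccbab')
  12 → (15, 'bbbbbdbdcaccbab')
  13 → (16, 'bbbbdbdcaccbab')
  14 → (17, 'bbbdbdcaccbab')
  15 → (18, 'bbdbdcaccbab')
  16 → (19, 'bdbdcaccbab')
  17 → (21, 'bdcaccbab')
  18 → (23, 'caccbab')
  19 → (26, 'cbab')
  20 → (5, 'cbaccddababbbbbdbdcaccbab')
  21 → (25, 'ccbab')
  22 → (4, 'ccbaccddababbbbbdbdcaccbab')
  23 → (8, 'ccddababbbbbdbdcaccbab')
  24 → (9, 'cddababbbbbdbdcaccbab')
  25 → (0, 'daaaccbaccddababbbbbdbdcaccbab')
  26 → (11, 'dababbbbbdbdcaccbab')
  27 → (20, 'dbdcaccbab')
  28 → (22, 'dcaccbab')
  29 → (10, 'ddababbbbbdbdcaccbab')

SA = [1, 2, 28, 12, 14, 24, 3, 7, 29, 27, 13, 6, 15, 16, 17, 18, 19, 21, 23, 26, 5, 25, 4, 8, 9, 0, 11, 20, 22, 10]
[i] adj suffixes → lcp
  [1] 1/2 → 2 ('aa')
  [2] 2/28 → 1 ('a')
  [3] 28/12 → 2 ('ab')
  [4] 12/14 → 2 ('ab')
  [5] 14/24 → 1 ('a')
  [6] 24/3 → 5 ('accba')
  [7] 3/7 → 3 ('acc')
  [8] 7/29 → 0 ('')
  [9] 29/27 → 1 ('b')
  [10] 27/13 → 3 ('bab')
  [11] 13/6 → 2 ('ba')
  [12] 6/15 → 1 ('b')
  [13] 15/16 → 4 ('bbbb')
  [14] 16/17 → 3 ('bbb')
  [15] 17/18 → 2 ('bb')
  [16] 18/19 → 1 ('b')
  [17] 19/21 → 2 ('bd')
  [18] 21/23 → 0 ('')
  [19] 23/26 → 1 ('c')
  [20] 26/5 → 3 ('cba')
  [21] 5/25 → 1 ('c')
  [22] 25/4 → 4 ('ccba')
  [23] 4/8 → 2 ('cc')
  [24] 8/9 → 1 ('c')
  [25] 9/0 → 0 ('')
  [26] 0/11 → 2 ('da')
  [27] 11/20 → 1 ('d')
  [28] 20/22 → 1 ('d')
  [29] 22/10 → 1 ('d')

[0, 2, 1, 2, 2, 1, 5, 3, 0, 1, 3, 2, 1, 4, 3, 2, 1, 2, 0, 1, 3, 1, 4, 2, 1, 0, 2, 1, 1, 1]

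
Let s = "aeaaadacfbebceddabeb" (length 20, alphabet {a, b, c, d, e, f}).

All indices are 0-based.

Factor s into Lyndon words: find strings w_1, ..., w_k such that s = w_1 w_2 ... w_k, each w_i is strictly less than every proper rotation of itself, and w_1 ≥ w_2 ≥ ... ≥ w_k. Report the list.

["ae", "aaadacfbebceddabeb"]

emit factor 1: 'ae' (i=0, period=2)
emit factor 2: 'aaadacfbebceddabeb' (i=2, period=18)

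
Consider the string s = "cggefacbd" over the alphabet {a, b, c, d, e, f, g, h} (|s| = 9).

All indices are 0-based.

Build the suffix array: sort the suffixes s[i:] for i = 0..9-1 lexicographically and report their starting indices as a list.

sorted suffixes:
  #0 SA[0]=5  'acbd'
  #1 SA[1]=7  'bd'
  #2 SA[2]=6  'cbd'
  #3 SA[3]=0  'cggefacbd'
  #4 SA[4]=8  'd'
  #5 SA[5]=3  'efacbd'
  #6 SA[6]=4  'facbd'
  #7 SA[7]=2  'gefacbd'
  #8 SA[8]=1  'ggefacbd'

[5, 7, 6, 0, 8, 3, 4, 2, 1]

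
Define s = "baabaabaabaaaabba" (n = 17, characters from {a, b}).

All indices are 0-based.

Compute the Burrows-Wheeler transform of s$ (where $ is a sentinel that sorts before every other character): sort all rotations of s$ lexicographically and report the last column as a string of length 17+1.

abbabbbaaaaabaaa$a

rank  rotation            last
    0  $baabaabaabaaaabba  a
    1  a$baabaabaabaaaabb  b
    2  aaaabba$baabaabaab  b
    3  aaabba$baabaabaaba  a
    4  aabaaaabba$baabaab  b
    5  aabaabaaaabba$baab  b
    6  aabaabaabaaaabba$b  b
    7  aabba$baabaabaabaa  a
    8  abaaaabba$baabaaba  a
    9  abaabaaaabba$baaba  a
   10  abaabaabaaaabba$ba  a
   11  abba$baabaabaabaaa  a
   12  ba$baabaabaabaaaab  b
   13  baaaabba$baabaabaa  a
   14  baabaaaabba$baabaa  a
   15  baabaabaaaabba$baa  a
   16  baabaabaabaaaabba$  $
   17  bba$baabaabaabaaaa  a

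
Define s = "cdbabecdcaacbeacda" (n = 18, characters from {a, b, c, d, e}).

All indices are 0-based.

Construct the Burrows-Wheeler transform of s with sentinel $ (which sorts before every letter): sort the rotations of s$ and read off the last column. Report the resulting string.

adcbaedcadaa$ecccbb

rank  rotation             last
    0  $cdbabecdcaacbeacda  a
    1  a$cdbabecdcaacbeacd  d
    2  aacbeacda$cdbabecdc  c
    3  abecdcaacbeacda$cdb  b
    4  acbeacda$cdbabecdca  a
    5  acda$cdbabecdcaacbe  e
    6  babecdcaacbeacda$cd  d
    7  beacda$cdbabecdcaac  c
    8  becdcaacbeacda$cdba  a
    9  caacbeacda$cdbabecd  d
   10  cbeacda$cdbabecdcaa  a
   11  cda$cdbabecdcaacbea  a
   12  cdbabecdcaacbeacda$  $
   13  cdcaacbeacda$cdbabe  e
   14  da$cdbabecdcaacbeac  c
   15  dbabecdcaacbeacda$c  c
   16  dcaacbeacda$cdbabec  c
   17  eacda$cdbabecdcaacb  b
   18  ecdcaacbeacda$cdbab  b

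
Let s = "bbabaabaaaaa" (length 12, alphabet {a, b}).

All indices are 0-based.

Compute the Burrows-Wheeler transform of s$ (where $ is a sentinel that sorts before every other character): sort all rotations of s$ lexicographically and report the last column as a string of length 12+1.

rank  rotation       last
    0  $bbabaabaaaaa  a
    1  a$bbabaabaaaa  a
    2  aa$bbabaabaaa  a
    3  aaa$bbabaabaa  a
    4  aaaa$bbabaaba  a
    5  aaaaa$bbabaab  b
    6  aabaaaaa$bbab  b
    7  abaaaaa$bbaba  a
    8  abaabaaaaa$bb  b
    9  baaaaa$bbabaa  a
   10  baabaaaaa$bba  a
   11  babaabaaaaa$b  b
   12  bbabaabaaaaa$  $

aaaaabbabaab$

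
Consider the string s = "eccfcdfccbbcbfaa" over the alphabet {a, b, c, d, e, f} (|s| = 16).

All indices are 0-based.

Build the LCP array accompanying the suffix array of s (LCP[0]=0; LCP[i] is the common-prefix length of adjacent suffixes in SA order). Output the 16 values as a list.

[0, 1, 0, 1, 1, 0, 2, 1, 2, 1, 1, 0, 0, 0, 1, 2]

rank→(start, suffix):
  0 → (15, 'a')
  1 → (14, 'aa')
  2 → (9, 'bbcbfaa')
  3 → (10, 'bcbfaa')
  4 → (12, 'bfaa')
  5 → (8, 'cbbcbfaa')
  6 → (11, 'cbfaa')
  7 → (7, 'ccbbcbfaa')
  8 → (1, 'ccfcdfccbbcbfaa')
  9 → (4, 'cdfccbbcbfaa')
  10 → (2, 'cfcdfccbbcbfaa')
  11 → (5, 'dfccbbcbfaa')
  12 → (0, 'eccfcdfccbbcbfaa')
  13 → (13, 'faa')
  14 → (6, 'fccbbcbfaa')
  15 → (3, 'fcdfccbbcbfaa')

SA = [15, 14, 9, 10, 12, 8, 11, 7, 1, 4, 2, 5, 0, 13, 6, 3]
rank  pair      lcp
   1  s[15:],s[14:]  1  'a'
   2  s[14:],s[9:]  0  ''
   3  s[9:],s[10:]  1  'b'
   4  s[10:],s[12:]  1  'b'
   5  s[12:],s[8:]  0  ''
   6  s[8:],s[11:]  2  'cb'
   7  s[11:],s[7:]  1  'c'
   8  s[7:],s[1:]  2  'cc'
   9  s[1:],s[4:]  1  'c'
  10  s[4:],s[2:]  1  'c'
  11  s[2:],s[5:]  0  ''
  12  s[5:],s[0:]  0  ''
  13  s[0:],s[13:]  0  ''
  14  s[13:],s[6:]  1  'f'
  15  s[6:],s[3:]  2  'fc'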